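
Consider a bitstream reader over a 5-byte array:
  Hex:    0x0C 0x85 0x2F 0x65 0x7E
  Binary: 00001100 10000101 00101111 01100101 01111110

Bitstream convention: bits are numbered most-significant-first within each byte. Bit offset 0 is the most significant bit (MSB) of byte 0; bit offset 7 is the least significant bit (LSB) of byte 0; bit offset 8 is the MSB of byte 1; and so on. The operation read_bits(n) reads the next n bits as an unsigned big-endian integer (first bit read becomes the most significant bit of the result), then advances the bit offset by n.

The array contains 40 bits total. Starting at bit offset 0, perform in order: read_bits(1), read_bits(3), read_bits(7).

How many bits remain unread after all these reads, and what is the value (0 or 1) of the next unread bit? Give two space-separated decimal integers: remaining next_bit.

Answer: 29 0

Derivation:
Read 1: bits[0:1] width=1 -> value=0 (bin 0); offset now 1 = byte 0 bit 1; 39 bits remain
Read 2: bits[1:4] width=3 -> value=0 (bin 000); offset now 4 = byte 0 bit 4; 36 bits remain
Read 3: bits[4:11] width=7 -> value=100 (bin 1100100); offset now 11 = byte 1 bit 3; 29 bits remain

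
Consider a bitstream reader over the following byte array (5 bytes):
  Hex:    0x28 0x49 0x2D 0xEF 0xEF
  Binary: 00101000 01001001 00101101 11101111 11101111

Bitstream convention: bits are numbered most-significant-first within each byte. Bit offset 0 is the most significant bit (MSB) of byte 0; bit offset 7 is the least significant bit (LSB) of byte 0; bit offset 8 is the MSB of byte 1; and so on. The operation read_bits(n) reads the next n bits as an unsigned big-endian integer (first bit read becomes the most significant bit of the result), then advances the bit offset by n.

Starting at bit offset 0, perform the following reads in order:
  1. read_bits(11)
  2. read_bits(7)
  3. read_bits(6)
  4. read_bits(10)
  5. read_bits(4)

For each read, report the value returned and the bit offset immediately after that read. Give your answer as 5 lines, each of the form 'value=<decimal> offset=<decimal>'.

Read 1: bits[0:11] width=11 -> value=322 (bin 00101000010); offset now 11 = byte 1 bit 3; 29 bits remain
Read 2: bits[11:18] width=7 -> value=36 (bin 0100100); offset now 18 = byte 2 bit 2; 22 bits remain
Read 3: bits[18:24] width=6 -> value=45 (bin 101101); offset now 24 = byte 3 bit 0; 16 bits remain
Read 4: bits[24:34] width=10 -> value=959 (bin 1110111111); offset now 34 = byte 4 bit 2; 6 bits remain
Read 5: bits[34:38] width=4 -> value=11 (bin 1011); offset now 38 = byte 4 bit 6; 2 bits remain

Answer: value=322 offset=11
value=36 offset=18
value=45 offset=24
value=959 offset=34
value=11 offset=38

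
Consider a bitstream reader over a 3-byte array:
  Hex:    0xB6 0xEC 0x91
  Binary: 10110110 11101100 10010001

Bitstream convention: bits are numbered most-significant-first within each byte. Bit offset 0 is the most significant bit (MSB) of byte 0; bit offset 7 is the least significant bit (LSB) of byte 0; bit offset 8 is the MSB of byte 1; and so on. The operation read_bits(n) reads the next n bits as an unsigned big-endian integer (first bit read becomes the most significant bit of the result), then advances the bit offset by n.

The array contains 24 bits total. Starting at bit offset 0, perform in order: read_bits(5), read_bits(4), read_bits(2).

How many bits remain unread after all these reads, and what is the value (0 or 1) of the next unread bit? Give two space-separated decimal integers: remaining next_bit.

Read 1: bits[0:5] width=5 -> value=22 (bin 10110); offset now 5 = byte 0 bit 5; 19 bits remain
Read 2: bits[5:9] width=4 -> value=13 (bin 1101); offset now 9 = byte 1 bit 1; 15 bits remain
Read 3: bits[9:11] width=2 -> value=3 (bin 11); offset now 11 = byte 1 bit 3; 13 bits remain

Answer: 13 0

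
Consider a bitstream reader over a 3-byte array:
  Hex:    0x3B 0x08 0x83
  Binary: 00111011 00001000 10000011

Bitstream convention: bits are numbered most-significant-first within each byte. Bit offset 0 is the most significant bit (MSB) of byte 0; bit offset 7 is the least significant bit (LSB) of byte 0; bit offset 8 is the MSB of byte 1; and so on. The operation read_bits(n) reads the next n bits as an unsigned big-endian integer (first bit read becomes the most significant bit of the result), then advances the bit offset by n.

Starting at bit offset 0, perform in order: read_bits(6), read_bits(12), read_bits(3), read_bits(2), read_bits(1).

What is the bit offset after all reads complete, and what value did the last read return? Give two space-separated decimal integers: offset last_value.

Answer: 24 1

Derivation:
Read 1: bits[0:6] width=6 -> value=14 (bin 001110); offset now 6 = byte 0 bit 6; 18 bits remain
Read 2: bits[6:18] width=12 -> value=3106 (bin 110000100010); offset now 18 = byte 2 bit 2; 6 bits remain
Read 3: bits[18:21] width=3 -> value=0 (bin 000); offset now 21 = byte 2 bit 5; 3 bits remain
Read 4: bits[21:23] width=2 -> value=1 (bin 01); offset now 23 = byte 2 bit 7; 1 bits remain
Read 5: bits[23:24] width=1 -> value=1 (bin 1); offset now 24 = byte 3 bit 0; 0 bits remain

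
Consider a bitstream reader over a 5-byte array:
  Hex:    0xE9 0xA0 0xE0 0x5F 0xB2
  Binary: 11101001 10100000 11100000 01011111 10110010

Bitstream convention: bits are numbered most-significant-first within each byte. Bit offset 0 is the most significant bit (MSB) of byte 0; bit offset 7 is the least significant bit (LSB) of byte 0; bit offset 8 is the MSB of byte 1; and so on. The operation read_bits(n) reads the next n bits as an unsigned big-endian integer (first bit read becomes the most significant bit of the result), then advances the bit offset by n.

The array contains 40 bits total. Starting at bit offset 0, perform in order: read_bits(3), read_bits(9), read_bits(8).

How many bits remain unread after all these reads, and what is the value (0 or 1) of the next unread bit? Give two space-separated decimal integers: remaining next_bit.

Answer: 20 0

Derivation:
Read 1: bits[0:3] width=3 -> value=7 (bin 111); offset now 3 = byte 0 bit 3; 37 bits remain
Read 2: bits[3:12] width=9 -> value=154 (bin 010011010); offset now 12 = byte 1 bit 4; 28 bits remain
Read 3: bits[12:20] width=8 -> value=14 (bin 00001110); offset now 20 = byte 2 bit 4; 20 bits remain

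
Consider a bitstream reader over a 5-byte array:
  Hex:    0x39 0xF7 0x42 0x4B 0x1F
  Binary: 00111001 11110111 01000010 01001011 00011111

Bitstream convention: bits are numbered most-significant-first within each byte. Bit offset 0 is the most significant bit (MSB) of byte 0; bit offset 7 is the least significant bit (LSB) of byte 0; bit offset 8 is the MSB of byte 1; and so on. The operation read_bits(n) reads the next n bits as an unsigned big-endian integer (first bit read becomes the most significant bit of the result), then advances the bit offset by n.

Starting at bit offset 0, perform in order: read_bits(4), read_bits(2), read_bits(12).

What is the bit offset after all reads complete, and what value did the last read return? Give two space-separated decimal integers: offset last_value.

Read 1: bits[0:4] width=4 -> value=3 (bin 0011); offset now 4 = byte 0 bit 4; 36 bits remain
Read 2: bits[4:6] width=2 -> value=2 (bin 10); offset now 6 = byte 0 bit 6; 34 bits remain
Read 3: bits[6:18] width=12 -> value=2013 (bin 011111011101); offset now 18 = byte 2 bit 2; 22 bits remain

Answer: 18 2013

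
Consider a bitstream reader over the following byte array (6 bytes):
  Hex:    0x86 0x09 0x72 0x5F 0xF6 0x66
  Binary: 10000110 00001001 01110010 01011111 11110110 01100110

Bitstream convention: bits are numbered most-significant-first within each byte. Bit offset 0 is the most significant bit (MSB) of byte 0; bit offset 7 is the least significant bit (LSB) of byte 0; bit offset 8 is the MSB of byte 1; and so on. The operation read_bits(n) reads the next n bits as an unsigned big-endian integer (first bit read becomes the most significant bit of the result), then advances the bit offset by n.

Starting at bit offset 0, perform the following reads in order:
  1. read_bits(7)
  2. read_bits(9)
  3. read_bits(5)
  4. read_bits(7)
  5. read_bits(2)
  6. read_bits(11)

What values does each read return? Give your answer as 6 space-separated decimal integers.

Answer: 67 9 14 37 3 2028

Derivation:
Read 1: bits[0:7] width=7 -> value=67 (bin 1000011); offset now 7 = byte 0 bit 7; 41 bits remain
Read 2: bits[7:16] width=9 -> value=9 (bin 000001001); offset now 16 = byte 2 bit 0; 32 bits remain
Read 3: bits[16:21] width=5 -> value=14 (bin 01110); offset now 21 = byte 2 bit 5; 27 bits remain
Read 4: bits[21:28] width=7 -> value=37 (bin 0100101); offset now 28 = byte 3 bit 4; 20 bits remain
Read 5: bits[28:30] width=2 -> value=3 (bin 11); offset now 30 = byte 3 bit 6; 18 bits remain
Read 6: bits[30:41] width=11 -> value=2028 (bin 11111101100); offset now 41 = byte 5 bit 1; 7 bits remain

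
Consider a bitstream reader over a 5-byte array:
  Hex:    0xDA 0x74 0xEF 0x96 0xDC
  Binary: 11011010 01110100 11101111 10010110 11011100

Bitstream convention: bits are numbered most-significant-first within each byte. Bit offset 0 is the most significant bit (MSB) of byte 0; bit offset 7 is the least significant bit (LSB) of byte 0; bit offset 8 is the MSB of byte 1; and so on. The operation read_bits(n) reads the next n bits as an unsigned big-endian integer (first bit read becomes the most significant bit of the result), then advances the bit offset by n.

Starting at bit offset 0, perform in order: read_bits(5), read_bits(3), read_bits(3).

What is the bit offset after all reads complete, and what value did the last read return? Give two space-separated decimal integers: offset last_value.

Read 1: bits[0:5] width=5 -> value=27 (bin 11011); offset now 5 = byte 0 bit 5; 35 bits remain
Read 2: bits[5:8] width=3 -> value=2 (bin 010); offset now 8 = byte 1 bit 0; 32 bits remain
Read 3: bits[8:11] width=3 -> value=3 (bin 011); offset now 11 = byte 1 bit 3; 29 bits remain

Answer: 11 3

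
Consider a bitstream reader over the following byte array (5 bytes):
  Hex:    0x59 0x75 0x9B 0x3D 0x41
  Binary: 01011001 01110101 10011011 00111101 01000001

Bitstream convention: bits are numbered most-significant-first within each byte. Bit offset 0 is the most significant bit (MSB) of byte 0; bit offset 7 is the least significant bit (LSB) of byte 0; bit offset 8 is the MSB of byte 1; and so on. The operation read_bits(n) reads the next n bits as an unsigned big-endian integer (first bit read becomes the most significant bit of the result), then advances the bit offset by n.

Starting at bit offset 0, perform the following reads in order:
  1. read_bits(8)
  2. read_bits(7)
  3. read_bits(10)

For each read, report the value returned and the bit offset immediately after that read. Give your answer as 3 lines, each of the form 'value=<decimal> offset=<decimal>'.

Answer: value=89 offset=8
value=58 offset=15
value=822 offset=25

Derivation:
Read 1: bits[0:8] width=8 -> value=89 (bin 01011001); offset now 8 = byte 1 bit 0; 32 bits remain
Read 2: bits[8:15] width=7 -> value=58 (bin 0111010); offset now 15 = byte 1 bit 7; 25 bits remain
Read 3: bits[15:25] width=10 -> value=822 (bin 1100110110); offset now 25 = byte 3 bit 1; 15 bits remain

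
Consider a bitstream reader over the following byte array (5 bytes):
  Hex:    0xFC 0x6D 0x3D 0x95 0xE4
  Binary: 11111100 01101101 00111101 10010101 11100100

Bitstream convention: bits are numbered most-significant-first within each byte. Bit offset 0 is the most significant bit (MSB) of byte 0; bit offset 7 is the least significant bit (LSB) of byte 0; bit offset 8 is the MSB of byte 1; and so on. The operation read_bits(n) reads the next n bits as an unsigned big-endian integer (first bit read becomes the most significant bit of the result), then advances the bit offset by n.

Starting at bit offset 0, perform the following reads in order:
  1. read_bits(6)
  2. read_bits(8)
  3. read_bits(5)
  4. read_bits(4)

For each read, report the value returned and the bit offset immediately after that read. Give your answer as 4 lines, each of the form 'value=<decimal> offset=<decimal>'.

Answer: value=63 offset=6
value=27 offset=14
value=9 offset=19
value=14 offset=23

Derivation:
Read 1: bits[0:6] width=6 -> value=63 (bin 111111); offset now 6 = byte 0 bit 6; 34 bits remain
Read 2: bits[6:14] width=8 -> value=27 (bin 00011011); offset now 14 = byte 1 bit 6; 26 bits remain
Read 3: bits[14:19] width=5 -> value=9 (bin 01001); offset now 19 = byte 2 bit 3; 21 bits remain
Read 4: bits[19:23] width=4 -> value=14 (bin 1110); offset now 23 = byte 2 bit 7; 17 bits remain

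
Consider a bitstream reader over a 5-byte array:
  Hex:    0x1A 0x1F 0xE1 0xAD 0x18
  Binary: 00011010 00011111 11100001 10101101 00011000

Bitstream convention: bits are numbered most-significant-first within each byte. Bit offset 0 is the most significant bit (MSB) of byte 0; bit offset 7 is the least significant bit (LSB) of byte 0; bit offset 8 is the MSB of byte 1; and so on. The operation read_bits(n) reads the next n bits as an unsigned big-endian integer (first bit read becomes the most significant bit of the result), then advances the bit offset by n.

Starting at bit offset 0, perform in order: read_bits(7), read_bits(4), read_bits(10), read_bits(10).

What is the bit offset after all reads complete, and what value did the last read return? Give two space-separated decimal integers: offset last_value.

Answer: 31 214

Derivation:
Read 1: bits[0:7] width=7 -> value=13 (bin 0001101); offset now 7 = byte 0 bit 7; 33 bits remain
Read 2: bits[7:11] width=4 -> value=0 (bin 0000); offset now 11 = byte 1 bit 3; 29 bits remain
Read 3: bits[11:21] width=10 -> value=1020 (bin 1111111100); offset now 21 = byte 2 bit 5; 19 bits remain
Read 4: bits[21:31] width=10 -> value=214 (bin 0011010110); offset now 31 = byte 3 bit 7; 9 bits remain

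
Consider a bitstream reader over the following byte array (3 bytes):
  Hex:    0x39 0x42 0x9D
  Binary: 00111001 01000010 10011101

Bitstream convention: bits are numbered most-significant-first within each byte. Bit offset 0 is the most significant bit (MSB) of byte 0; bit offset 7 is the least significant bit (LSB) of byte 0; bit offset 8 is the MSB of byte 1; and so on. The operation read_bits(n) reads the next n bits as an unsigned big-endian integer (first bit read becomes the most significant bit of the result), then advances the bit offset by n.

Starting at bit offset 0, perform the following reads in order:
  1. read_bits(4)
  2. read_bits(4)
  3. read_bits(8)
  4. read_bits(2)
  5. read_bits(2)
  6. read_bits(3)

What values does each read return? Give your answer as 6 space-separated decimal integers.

Read 1: bits[0:4] width=4 -> value=3 (bin 0011); offset now 4 = byte 0 bit 4; 20 bits remain
Read 2: bits[4:8] width=4 -> value=9 (bin 1001); offset now 8 = byte 1 bit 0; 16 bits remain
Read 3: bits[8:16] width=8 -> value=66 (bin 01000010); offset now 16 = byte 2 bit 0; 8 bits remain
Read 4: bits[16:18] width=2 -> value=2 (bin 10); offset now 18 = byte 2 bit 2; 6 bits remain
Read 5: bits[18:20] width=2 -> value=1 (bin 01); offset now 20 = byte 2 bit 4; 4 bits remain
Read 6: bits[20:23] width=3 -> value=6 (bin 110); offset now 23 = byte 2 bit 7; 1 bits remain

Answer: 3 9 66 2 1 6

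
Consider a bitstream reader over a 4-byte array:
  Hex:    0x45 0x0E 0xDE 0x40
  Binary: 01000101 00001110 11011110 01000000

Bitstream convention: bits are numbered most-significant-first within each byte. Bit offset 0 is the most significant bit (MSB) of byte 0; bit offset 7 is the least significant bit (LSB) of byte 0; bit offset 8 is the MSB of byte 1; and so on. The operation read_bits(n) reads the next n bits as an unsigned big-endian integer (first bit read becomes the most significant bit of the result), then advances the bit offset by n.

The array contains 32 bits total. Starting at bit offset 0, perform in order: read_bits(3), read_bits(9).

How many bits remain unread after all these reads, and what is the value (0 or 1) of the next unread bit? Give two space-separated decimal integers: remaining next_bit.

Answer: 20 1

Derivation:
Read 1: bits[0:3] width=3 -> value=2 (bin 010); offset now 3 = byte 0 bit 3; 29 bits remain
Read 2: bits[3:12] width=9 -> value=80 (bin 001010000); offset now 12 = byte 1 bit 4; 20 bits remain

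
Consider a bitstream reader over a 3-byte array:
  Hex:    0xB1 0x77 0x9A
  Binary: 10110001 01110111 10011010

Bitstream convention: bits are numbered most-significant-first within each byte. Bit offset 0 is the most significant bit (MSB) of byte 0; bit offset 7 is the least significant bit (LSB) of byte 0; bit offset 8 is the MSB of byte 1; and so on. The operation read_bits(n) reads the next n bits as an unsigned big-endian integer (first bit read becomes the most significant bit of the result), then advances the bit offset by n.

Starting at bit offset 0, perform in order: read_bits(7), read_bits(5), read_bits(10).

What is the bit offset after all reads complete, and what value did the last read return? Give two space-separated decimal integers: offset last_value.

Read 1: bits[0:7] width=7 -> value=88 (bin 1011000); offset now 7 = byte 0 bit 7; 17 bits remain
Read 2: bits[7:12] width=5 -> value=23 (bin 10111); offset now 12 = byte 1 bit 4; 12 bits remain
Read 3: bits[12:22] width=10 -> value=486 (bin 0111100110); offset now 22 = byte 2 bit 6; 2 bits remain

Answer: 22 486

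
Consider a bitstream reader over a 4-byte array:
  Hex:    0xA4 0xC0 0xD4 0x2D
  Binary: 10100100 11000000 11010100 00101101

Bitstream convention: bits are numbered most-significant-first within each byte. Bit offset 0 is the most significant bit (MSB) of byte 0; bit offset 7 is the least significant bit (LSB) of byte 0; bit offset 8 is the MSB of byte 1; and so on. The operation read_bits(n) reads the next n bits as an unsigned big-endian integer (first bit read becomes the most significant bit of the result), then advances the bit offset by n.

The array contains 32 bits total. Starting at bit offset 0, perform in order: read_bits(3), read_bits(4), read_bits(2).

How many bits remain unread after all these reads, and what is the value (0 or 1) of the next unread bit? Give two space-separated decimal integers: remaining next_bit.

Answer: 23 1

Derivation:
Read 1: bits[0:3] width=3 -> value=5 (bin 101); offset now 3 = byte 0 bit 3; 29 bits remain
Read 2: bits[3:7] width=4 -> value=2 (bin 0010); offset now 7 = byte 0 bit 7; 25 bits remain
Read 3: bits[7:9] width=2 -> value=1 (bin 01); offset now 9 = byte 1 bit 1; 23 bits remain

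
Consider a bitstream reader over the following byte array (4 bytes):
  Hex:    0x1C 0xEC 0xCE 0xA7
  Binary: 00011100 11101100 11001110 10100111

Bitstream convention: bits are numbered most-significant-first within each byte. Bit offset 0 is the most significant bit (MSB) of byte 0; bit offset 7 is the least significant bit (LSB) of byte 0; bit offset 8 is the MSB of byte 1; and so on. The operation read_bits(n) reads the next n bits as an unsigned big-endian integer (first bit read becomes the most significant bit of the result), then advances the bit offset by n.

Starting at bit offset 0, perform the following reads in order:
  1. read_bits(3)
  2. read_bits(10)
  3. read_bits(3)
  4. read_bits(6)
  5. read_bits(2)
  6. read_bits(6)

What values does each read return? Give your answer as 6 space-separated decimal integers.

Answer: 0 925 4 51 2 41

Derivation:
Read 1: bits[0:3] width=3 -> value=0 (bin 000); offset now 3 = byte 0 bit 3; 29 bits remain
Read 2: bits[3:13] width=10 -> value=925 (bin 1110011101); offset now 13 = byte 1 bit 5; 19 bits remain
Read 3: bits[13:16] width=3 -> value=4 (bin 100); offset now 16 = byte 2 bit 0; 16 bits remain
Read 4: bits[16:22] width=6 -> value=51 (bin 110011); offset now 22 = byte 2 bit 6; 10 bits remain
Read 5: bits[22:24] width=2 -> value=2 (bin 10); offset now 24 = byte 3 bit 0; 8 bits remain
Read 6: bits[24:30] width=6 -> value=41 (bin 101001); offset now 30 = byte 3 bit 6; 2 bits remain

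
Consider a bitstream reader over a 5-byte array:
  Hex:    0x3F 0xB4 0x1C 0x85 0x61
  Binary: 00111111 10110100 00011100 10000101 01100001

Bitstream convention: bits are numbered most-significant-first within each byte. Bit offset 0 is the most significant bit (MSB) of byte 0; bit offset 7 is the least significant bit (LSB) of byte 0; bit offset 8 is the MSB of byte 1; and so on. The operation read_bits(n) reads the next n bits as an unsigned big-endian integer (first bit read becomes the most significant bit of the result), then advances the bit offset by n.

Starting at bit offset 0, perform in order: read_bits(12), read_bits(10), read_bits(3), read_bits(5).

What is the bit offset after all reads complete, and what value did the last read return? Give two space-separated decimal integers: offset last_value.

Read 1: bits[0:12] width=12 -> value=1019 (bin 001111111011); offset now 12 = byte 1 bit 4; 28 bits remain
Read 2: bits[12:22] width=10 -> value=263 (bin 0100000111); offset now 22 = byte 2 bit 6; 18 bits remain
Read 3: bits[22:25] width=3 -> value=1 (bin 001); offset now 25 = byte 3 bit 1; 15 bits remain
Read 4: bits[25:30] width=5 -> value=1 (bin 00001); offset now 30 = byte 3 bit 6; 10 bits remain

Answer: 30 1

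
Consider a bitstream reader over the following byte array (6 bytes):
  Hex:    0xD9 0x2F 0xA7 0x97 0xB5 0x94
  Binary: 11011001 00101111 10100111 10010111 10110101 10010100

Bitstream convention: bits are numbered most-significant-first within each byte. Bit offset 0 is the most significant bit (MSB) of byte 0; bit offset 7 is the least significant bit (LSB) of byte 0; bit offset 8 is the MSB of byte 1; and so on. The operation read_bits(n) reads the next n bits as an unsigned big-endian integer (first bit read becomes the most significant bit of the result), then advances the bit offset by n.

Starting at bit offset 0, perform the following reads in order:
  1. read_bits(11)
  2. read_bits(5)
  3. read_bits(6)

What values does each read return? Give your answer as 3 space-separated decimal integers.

Answer: 1737 15 41

Derivation:
Read 1: bits[0:11] width=11 -> value=1737 (bin 11011001001); offset now 11 = byte 1 bit 3; 37 bits remain
Read 2: bits[11:16] width=5 -> value=15 (bin 01111); offset now 16 = byte 2 bit 0; 32 bits remain
Read 3: bits[16:22] width=6 -> value=41 (bin 101001); offset now 22 = byte 2 bit 6; 26 bits remain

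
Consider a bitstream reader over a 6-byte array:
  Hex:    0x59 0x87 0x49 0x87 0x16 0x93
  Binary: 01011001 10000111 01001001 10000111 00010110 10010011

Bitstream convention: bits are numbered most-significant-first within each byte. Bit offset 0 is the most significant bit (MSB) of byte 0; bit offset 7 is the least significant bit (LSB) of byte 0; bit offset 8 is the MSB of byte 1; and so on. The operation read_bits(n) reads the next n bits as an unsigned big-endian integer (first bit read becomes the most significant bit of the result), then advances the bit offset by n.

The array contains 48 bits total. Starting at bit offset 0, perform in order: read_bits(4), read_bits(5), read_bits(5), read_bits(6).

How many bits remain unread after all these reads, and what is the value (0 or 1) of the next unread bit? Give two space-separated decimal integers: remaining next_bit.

Answer: 28 1

Derivation:
Read 1: bits[0:4] width=4 -> value=5 (bin 0101); offset now 4 = byte 0 bit 4; 44 bits remain
Read 2: bits[4:9] width=5 -> value=19 (bin 10011); offset now 9 = byte 1 bit 1; 39 bits remain
Read 3: bits[9:14] width=5 -> value=1 (bin 00001); offset now 14 = byte 1 bit 6; 34 bits remain
Read 4: bits[14:20] width=6 -> value=52 (bin 110100); offset now 20 = byte 2 bit 4; 28 bits remain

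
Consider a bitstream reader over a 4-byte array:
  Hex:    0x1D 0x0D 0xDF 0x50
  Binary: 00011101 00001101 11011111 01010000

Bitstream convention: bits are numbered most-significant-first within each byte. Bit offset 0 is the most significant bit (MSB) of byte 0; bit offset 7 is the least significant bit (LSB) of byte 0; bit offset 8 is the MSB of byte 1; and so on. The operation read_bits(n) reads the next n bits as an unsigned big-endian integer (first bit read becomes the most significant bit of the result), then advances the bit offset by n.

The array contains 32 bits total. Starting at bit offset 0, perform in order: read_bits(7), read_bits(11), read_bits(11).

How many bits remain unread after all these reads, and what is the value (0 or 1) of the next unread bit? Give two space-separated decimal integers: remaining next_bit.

Read 1: bits[0:7] width=7 -> value=14 (bin 0001110); offset now 7 = byte 0 bit 7; 25 bits remain
Read 2: bits[7:18] width=11 -> value=1079 (bin 10000110111); offset now 18 = byte 2 bit 2; 14 bits remain
Read 3: bits[18:29] width=11 -> value=1002 (bin 01111101010); offset now 29 = byte 3 bit 5; 3 bits remain

Answer: 3 0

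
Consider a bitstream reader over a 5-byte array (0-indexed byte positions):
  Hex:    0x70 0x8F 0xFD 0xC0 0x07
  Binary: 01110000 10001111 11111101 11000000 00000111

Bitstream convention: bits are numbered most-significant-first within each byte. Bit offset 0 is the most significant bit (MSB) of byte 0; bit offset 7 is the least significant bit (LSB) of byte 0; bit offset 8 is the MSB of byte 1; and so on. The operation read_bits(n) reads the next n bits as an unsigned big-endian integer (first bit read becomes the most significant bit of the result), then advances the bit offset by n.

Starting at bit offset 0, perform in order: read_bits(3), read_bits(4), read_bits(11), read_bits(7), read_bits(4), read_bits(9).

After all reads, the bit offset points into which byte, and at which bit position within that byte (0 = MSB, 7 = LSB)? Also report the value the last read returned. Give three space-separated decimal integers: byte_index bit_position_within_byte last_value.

Answer: 4 6 1

Derivation:
Read 1: bits[0:3] width=3 -> value=3 (bin 011); offset now 3 = byte 0 bit 3; 37 bits remain
Read 2: bits[3:7] width=4 -> value=8 (bin 1000); offset now 7 = byte 0 bit 7; 33 bits remain
Read 3: bits[7:18] width=11 -> value=575 (bin 01000111111); offset now 18 = byte 2 bit 2; 22 bits remain
Read 4: bits[18:25] width=7 -> value=123 (bin 1111011); offset now 25 = byte 3 bit 1; 15 bits remain
Read 5: bits[25:29] width=4 -> value=8 (bin 1000); offset now 29 = byte 3 bit 5; 11 bits remain
Read 6: bits[29:38] width=9 -> value=1 (bin 000000001); offset now 38 = byte 4 bit 6; 2 bits remain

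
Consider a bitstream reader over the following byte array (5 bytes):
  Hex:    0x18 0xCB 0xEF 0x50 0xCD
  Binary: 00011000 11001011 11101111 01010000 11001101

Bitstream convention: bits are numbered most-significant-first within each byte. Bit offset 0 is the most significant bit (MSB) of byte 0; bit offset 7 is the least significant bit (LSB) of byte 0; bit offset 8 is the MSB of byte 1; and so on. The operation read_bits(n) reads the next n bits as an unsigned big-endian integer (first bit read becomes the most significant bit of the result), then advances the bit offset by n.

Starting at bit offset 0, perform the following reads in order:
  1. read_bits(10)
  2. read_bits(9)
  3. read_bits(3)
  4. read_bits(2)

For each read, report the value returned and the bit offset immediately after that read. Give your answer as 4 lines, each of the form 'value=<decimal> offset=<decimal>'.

Answer: value=99 offset=10
value=95 offset=19
value=3 offset=22
value=3 offset=24

Derivation:
Read 1: bits[0:10] width=10 -> value=99 (bin 0001100011); offset now 10 = byte 1 bit 2; 30 bits remain
Read 2: bits[10:19] width=9 -> value=95 (bin 001011111); offset now 19 = byte 2 bit 3; 21 bits remain
Read 3: bits[19:22] width=3 -> value=3 (bin 011); offset now 22 = byte 2 bit 6; 18 bits remain
Read 4: bits[22:24] width=2 -> value=3 (bin 11); offset now 24 = byte 3 bit 0; 16 bits remain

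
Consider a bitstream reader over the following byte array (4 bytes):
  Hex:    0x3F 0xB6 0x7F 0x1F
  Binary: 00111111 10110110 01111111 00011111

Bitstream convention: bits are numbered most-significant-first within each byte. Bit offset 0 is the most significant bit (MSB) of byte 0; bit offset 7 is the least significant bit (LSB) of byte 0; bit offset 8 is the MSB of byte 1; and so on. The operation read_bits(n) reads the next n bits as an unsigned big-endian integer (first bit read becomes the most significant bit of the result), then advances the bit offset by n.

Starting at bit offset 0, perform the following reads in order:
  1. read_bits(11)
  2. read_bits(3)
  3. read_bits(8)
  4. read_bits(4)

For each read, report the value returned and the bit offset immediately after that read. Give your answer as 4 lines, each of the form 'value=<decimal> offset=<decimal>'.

Read 1: bits[0:11] width=11 -> value=509 (bin 00111111101); offset now 11 = byte 1 bit 3; 21 bits remain
Read 2: bits[11:14] width=3 -> value=5 (bin 101); offset now 14 = byte 1 bit 6; 18 bits remain
Read 3: bits[14:22] width=8 -> value=159 (bin 10011111); offset now 22 = byte 2 bit 6; 10 bits remain
Read 4: bits[22:26] width=4 -> value=12 (bin 1100); offset now 26 = byte 3 bit 2; 6 bits remain

Answer: value=509 offset=11
value=5 offset=14
value=159 offset=22
value=12 offset=26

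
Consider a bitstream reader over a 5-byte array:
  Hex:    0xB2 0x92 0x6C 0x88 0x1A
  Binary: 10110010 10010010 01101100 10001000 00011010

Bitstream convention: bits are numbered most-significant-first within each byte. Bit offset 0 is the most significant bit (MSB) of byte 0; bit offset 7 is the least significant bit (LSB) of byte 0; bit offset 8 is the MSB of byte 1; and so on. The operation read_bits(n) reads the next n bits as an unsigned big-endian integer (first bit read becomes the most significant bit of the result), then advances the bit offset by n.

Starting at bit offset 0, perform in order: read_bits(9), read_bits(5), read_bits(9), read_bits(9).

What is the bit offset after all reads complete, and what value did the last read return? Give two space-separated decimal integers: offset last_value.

Read 1: bits[0:9] width=9 -> value=357 (bin 101100101); offset now 9 = byte 1 bit 1; 31 bits remain
Read 2: bits[9:14] width=5 -> value=4 (bin 00100); offset now 14 = byte 1 bit 6; 26 bits remain
Read 3: bits[14:23] width=9 -> value=310 (bin 100110110); offset now 23 = byte 2 bit 7; 17 bits remain
Read 4: bits[23:32] width=9 -> value=136 (bin 010001000); offset now 32 = byte 4 bit 0; 8 bits remain

Answer: 32 136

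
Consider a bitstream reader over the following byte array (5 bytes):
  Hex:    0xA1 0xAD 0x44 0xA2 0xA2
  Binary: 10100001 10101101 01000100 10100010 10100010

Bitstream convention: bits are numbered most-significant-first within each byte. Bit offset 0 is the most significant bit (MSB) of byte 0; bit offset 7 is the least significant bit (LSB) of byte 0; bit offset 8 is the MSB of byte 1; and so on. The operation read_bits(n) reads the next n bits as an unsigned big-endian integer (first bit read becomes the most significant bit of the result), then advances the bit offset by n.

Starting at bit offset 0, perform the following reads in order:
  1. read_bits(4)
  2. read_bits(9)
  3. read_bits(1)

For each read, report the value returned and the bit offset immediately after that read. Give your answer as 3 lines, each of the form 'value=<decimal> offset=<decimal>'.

Answer: value=10 offset=4
value=53 offset=13
value=1 offset=14

Derivation:
Read 1: bits[0:4] width=4 -> value=10 (bin 1010); offset now 4 = byte 0 bit 4; 36 bits remain
Read 2: bits[4:13] width=9 -> value=53 (bin 000110101); offset now 13 = byte 1 bit 5; 27 bits remain
Read 3: bits[13:14] width=1 -> value=1 (bin 1); offset now 14 = byte 1 bit 6; 26 bits remain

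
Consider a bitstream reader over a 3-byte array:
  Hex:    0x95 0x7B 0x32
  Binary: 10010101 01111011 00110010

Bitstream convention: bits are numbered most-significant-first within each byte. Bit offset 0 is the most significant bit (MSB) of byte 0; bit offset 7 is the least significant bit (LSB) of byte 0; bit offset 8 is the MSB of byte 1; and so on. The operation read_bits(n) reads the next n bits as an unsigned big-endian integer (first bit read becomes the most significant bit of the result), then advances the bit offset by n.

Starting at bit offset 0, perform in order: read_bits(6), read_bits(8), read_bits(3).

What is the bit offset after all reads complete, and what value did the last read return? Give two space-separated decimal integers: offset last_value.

Read 1: bits[0:6] width=6 -> value=37 (bin 100101); offset now 6 = byte 0 bit 6; 18 bits remain
Read 2: bits[6:14] width=8 -> value=94 (bin 01011110); offset now 14 = byte 1 bit 6; 10 bits remain
Read 3: bits[14:17] width=3 -> value=6 (bin 110); offset now 17 = byte 2 bit 1; 7 bits remain

Answer: 17 6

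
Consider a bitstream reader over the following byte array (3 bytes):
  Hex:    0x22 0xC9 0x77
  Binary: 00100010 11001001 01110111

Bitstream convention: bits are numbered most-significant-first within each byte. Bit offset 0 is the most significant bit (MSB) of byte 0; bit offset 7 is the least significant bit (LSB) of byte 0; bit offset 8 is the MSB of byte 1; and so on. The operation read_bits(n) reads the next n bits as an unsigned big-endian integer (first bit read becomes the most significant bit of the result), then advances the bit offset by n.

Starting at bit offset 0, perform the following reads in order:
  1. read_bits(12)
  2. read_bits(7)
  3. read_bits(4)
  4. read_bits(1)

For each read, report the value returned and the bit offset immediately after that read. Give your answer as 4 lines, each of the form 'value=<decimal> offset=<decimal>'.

Read 1: bits[0:12] width=12 -> value=556 (bin 001000101100); offset now 12 = byte 1 bit 4; 12 bits remain
Read 2: bits[12:19] width=7 -> value=75 (bin 1001011); offset now 19 = byte 2 bit 3; 5 bits remain
Read 3: bits[19:23] width=4 -> value=11 (bin 1011); offset now 23 = byte 2 bit 7; 1 bits remain
Read 4: bits[23:24] width=1 -> value=1 (bin 1); offset now 24 = byte 3 bit 0; 0 bits remain

Answer: value=556 offset=12
value=75 offset=19
value=11 offset=23
value=1 offset=24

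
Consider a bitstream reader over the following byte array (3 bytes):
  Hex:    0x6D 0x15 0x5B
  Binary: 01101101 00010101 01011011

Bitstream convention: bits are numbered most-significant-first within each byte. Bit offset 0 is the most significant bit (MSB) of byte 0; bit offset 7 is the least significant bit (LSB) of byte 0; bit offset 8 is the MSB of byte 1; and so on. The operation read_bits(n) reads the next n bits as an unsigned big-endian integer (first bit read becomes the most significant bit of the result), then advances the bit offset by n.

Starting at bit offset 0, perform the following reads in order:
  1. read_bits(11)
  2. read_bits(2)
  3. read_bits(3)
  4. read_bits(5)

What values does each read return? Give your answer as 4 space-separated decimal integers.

Answer: 872 2 5 11

Derivation:
Read 1: bits[0:11] width=11 -> value=872 (bin 01101101000); offset now 11 = byte 1 bit 3; 13 bits remain
Read 2: bits[11:13] width=2 -> value=2 (bin 10); offset now 13 = byte 1 bit 5; 11 bits remain
Read 3: bits[13:16] width=3 -> value=5 (bin 101); offset now 16 = byte 2 bit 0; 8 bits remain
Read 4: bits[16:21] width=5 -> value=11 (bin 01011); offset now 21 = byte 2 bit 5; 3 bits remain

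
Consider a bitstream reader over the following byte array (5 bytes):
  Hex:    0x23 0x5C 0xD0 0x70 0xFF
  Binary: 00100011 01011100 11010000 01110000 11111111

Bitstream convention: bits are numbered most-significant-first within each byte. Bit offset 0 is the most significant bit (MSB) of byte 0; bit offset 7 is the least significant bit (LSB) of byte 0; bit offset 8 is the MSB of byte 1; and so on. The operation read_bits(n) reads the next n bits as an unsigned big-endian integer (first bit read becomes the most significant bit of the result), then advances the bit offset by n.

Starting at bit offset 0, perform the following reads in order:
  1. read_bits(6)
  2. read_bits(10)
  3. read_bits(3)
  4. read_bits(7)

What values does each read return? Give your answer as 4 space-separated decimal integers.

Read 1: bits[0:6] width=6 -> value=8 (bin 001000); offset now 6 = byte 0 bit 6; 34 bits remain
Read 2: bits[6:16] width=10 -> value=860 (bin 1101011100); offset now 16 = byte 2 bit 0; 24 bits remain
Read 3: bits[16:19] width=3 -> value=6 (bin 110); offset now 19 = byte 2 bit 3; 21 bits remain
Read 4: bits[19:26] width=7 -> value=65 (bin 1000001); offset now 26 = byte 3 bit 2; 14 bits remain

Answer: 8 860 6 65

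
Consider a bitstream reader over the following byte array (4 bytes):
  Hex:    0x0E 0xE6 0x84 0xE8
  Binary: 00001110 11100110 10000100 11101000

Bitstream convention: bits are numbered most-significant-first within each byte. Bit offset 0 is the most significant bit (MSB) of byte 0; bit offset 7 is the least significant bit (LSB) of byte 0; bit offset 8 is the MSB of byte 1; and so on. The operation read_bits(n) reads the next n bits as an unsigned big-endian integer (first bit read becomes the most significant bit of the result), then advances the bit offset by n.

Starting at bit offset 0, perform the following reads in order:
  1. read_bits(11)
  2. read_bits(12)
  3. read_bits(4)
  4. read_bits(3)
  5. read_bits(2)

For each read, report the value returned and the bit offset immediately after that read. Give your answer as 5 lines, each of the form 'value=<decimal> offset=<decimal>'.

Read 1: bits[0:11] width=11 -> value=119 (bin 00001110111); offset now 11 = byte 1 bit 3; 21 bits remain
Read 2: bits[11:23] width=12 -> value=834 (bin 001101000010); offset now 23 = byte 2 bit 7; 9 bits remain
Read 3: bits[23:27] width=4 -> value=7 (bin 0111); offset now 27 = byte 3 bit 3; 5 bits remain
Read 4: bits[27:30] width=3 -> value=2 (bin 010); offset now 30 = byte 3 bit 6; 2 bits remain
Read 5: bits[30:32] width=2 -> value=0 (bin 00); offset now 32 = byte 4 bit 0; 0 bits remain

Answer: value=119 offset=11
value=834 offset=23
value=7 offset=27
value=2 offset=30
value=0 offset=32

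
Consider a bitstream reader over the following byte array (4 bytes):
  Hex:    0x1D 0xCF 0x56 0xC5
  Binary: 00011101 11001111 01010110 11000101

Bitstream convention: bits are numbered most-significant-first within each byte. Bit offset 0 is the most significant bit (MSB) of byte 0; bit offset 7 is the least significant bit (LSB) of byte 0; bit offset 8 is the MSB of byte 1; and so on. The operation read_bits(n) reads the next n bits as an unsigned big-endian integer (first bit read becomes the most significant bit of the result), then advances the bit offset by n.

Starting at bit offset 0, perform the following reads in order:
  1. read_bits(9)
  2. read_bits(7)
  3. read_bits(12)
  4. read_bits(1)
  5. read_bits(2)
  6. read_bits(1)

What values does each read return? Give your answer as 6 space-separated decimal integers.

Answer: 59 79 1388 0 2 1

Derivation:
Read 1: bits[0:9] width=9 -> value=59 (bin 000111011); offset now 9 = byte 1 bit 1; 23 bits remain
Read 2: bits[9:16] width=7 -> value=79 (bin 1001111); offset now 16 = byte 2 bit 0; 16 bits remain
Read 3: bits[16:28] width=12 -> value=1388 (bin 010101101100); offset now 28 = byte 3 bit 4; 4 bits remain
Read 4: bits[28:29] width=1 -> value=0 (bin 0); offset now 29 = byte 3 bit 5; 3 bits remain
Read 5: bits[29:31] width=2 -> value=2 (bin 10); offset now 31 = byte 3 bit 7; 1 bits remain
Read 6: bits[31:32] width=1 -> value=1 (bin 1); offset now 32 = byte 4 bit 0; 0 bits remain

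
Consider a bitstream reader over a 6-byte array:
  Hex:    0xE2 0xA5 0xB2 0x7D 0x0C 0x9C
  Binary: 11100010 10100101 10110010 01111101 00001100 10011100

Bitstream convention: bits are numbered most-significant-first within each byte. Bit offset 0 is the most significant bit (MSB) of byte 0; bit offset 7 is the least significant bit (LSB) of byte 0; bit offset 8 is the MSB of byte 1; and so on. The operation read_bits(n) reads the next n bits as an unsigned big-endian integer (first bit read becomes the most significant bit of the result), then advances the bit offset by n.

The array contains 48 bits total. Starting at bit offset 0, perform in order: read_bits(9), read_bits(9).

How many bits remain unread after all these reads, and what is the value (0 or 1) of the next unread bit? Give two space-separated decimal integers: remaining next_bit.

Answer: 30 1

Derivation:
Read 1: bits[0:9] width=9 -> value=453 (bin 111000101); offset now 9 = byte 1 bit 1; 39 bits remain
Read 2: bits[9:18] width=9 -> value=150 (bin 010010110); offset now 18 = byte 2 bit 2; 30 bits remain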